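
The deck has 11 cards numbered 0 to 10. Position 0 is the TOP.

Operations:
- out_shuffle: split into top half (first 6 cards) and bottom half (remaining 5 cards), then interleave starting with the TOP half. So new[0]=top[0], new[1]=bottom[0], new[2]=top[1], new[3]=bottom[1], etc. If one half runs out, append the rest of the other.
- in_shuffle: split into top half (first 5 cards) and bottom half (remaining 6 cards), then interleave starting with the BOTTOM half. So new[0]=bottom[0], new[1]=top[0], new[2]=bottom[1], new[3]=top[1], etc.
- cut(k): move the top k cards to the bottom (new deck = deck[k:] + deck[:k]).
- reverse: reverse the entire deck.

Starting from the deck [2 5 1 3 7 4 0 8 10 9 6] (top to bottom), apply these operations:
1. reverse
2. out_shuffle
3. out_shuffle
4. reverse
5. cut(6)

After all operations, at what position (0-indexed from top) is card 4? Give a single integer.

Answer: 6

Derivation:
After op 1 (reverse): [6 9 10 8 0 4 7 3 1 5 2]
After op 2 (out_shuffle): [6 7 9 3 10 1 8 5 0 2 4]
After op 3 (out_shuffle): [6 8 7 5 9 0 3 2 10 4 1]
After op 4 (reverse): [1 4 10 2 3 0 9 5 7 8 6]
After op 5 (cut(6)): [9 5 7 8 6 1 4 10 2 3 0]
Card 4 is at position 6.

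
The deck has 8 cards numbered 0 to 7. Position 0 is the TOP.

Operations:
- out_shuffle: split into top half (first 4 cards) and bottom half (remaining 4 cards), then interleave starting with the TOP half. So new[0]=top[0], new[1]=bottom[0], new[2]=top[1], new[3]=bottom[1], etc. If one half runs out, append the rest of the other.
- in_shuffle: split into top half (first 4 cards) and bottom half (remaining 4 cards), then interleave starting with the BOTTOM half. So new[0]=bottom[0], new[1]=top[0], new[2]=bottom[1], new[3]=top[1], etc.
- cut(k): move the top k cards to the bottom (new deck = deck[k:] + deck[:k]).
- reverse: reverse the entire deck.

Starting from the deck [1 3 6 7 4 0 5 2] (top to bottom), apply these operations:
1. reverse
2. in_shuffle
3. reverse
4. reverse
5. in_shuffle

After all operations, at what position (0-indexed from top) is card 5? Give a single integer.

After op 1 (reverse): [2 5 0 4 7 6 3 1]
After op 2 (in_shuffle): [7 2 6 5 3 0 1 4]
After op 3 (reverse): [4 1 0 3 5 6 2 7]
After op 4 (reverse): [7 2 6 5 3 0 1 4]
After op 5 (in_shuffle): [3 7 0 2 1 6 4 5]
Card 5 is at position 7.

Answer: 7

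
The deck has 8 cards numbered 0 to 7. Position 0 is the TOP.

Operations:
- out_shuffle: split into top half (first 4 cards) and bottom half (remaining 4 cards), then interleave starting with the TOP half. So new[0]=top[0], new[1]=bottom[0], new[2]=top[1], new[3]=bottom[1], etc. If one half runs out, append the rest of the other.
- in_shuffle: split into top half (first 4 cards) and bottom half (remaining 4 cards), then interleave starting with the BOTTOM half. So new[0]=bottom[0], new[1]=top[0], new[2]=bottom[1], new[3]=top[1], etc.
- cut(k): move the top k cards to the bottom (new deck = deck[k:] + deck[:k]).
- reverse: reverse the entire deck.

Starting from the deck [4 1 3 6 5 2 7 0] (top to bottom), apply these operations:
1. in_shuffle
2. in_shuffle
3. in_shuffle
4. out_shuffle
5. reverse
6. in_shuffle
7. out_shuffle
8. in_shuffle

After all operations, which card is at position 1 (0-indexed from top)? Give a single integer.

After op 1 (in_shuffle): [5 4 2 1 7 3 0 6]
After op 2 (in_shuffle): [7 5 3 4 0 2 6 1]
After op 3 (in_shuffle): [0 7 2 5 6 3 1 4]
After op 4 (out_shuffle): [0 6 7 3 2 1 5 4]
After op 5 (reverse): [4 5 1 2 3 7 6 0]
After op 6 (in_shuffle): [3 4 7 5 6 1 0 2]
After op 7 (out_shuffle): [3 6 4 1 7 0 5 2]
After op 8 (in_shuffle): [7 3 0 6 5 4 2 1]
Position 1: card 3.

Answer: 3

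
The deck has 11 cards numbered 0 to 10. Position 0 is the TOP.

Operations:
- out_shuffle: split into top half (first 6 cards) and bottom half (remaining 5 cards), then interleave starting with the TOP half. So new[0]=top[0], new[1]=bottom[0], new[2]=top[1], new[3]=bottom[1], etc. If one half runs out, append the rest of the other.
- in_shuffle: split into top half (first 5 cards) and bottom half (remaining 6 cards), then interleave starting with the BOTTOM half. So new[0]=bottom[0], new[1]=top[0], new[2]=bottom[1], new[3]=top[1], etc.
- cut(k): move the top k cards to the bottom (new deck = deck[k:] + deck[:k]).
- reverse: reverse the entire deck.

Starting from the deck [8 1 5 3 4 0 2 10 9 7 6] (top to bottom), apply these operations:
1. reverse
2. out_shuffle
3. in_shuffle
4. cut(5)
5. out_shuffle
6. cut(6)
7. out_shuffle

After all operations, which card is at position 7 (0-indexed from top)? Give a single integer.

After op 1 (reverse): [6 7 9 10 2 0 4 3 5 1 8]
After op 2 (out_shuffle): [6 4 7 3 9 5 10 1 2 8 0]
After op 3 (in_shuffle): [5 6 10 4 1 7 2 3 8 9 0]
After op 4 (cut(5)): [7 2 3 8 9 0 5 6 10 4 1]
After op 5 (out_shuffle): [7 5 2 6 3 10 8 4 9 1 0]
After op 6 (cut(6)): [8 4 9 1 0 7 5 2 6 3 10]
After op 7 (out_shuffle): [8 5 4 2 9 6 1 3 0 10 7]
Position 7: card 3.

Answer: 3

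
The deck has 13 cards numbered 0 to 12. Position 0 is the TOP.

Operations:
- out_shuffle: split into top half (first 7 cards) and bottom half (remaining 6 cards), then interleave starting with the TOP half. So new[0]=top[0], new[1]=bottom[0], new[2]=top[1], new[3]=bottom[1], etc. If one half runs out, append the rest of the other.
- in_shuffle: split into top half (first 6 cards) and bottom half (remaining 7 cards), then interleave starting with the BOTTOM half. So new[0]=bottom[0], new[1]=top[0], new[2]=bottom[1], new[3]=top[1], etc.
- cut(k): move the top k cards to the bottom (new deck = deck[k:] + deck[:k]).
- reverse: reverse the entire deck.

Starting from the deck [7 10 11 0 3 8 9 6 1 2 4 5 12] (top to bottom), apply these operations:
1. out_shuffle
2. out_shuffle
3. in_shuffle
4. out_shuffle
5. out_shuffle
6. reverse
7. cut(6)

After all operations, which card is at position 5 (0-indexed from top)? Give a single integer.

Answer: 9

Derivation:
After op 1 (out_shuffle): [7 6 10 1 11 2 0 4 3 5 8 12 9]
After op 2 (out_shuffle): [7 4 6 3 10 5 1 8 11 12 2 9 0]
After op 3 (in_shuffle): [1 7 8 4 11 6 12 3 2 10 9 5 0]
After op 4 (out_shuffle): [1 3 7 2 8 10 4 9 11 5 6 0 12]
After op 5 (out_shuffle): [1 9 3 11 7 5 2 6 8 0 10 12 4]
After op 6 (reverse): [4 12 10 0 8 6 2 5 7 11 3 9 1]
After op 7 (cut(6)): [2 5 7 11 3 9 1 4 12 10 0 8 6]
Position 5: card 9.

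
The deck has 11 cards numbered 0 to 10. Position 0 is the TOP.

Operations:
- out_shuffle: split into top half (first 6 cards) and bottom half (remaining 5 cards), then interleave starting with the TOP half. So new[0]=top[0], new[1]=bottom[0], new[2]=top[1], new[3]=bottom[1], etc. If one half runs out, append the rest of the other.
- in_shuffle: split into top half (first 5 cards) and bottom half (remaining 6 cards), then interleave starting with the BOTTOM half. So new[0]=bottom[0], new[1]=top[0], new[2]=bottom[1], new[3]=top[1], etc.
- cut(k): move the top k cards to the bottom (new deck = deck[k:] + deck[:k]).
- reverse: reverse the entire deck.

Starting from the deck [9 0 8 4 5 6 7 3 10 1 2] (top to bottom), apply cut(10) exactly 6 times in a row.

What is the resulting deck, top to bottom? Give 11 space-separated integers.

After op 1 (cut(10)): [2 9 0 8 4 5 6 7 3 10 1]
After op 2 (cut(10)): [1 2 9 0 8 4 5 6 7 3 10]
After op 3 (cut(10)): [10 1 2 9 0 8 4 5 6 7 3]
After op 4 (cut(10)): [3 10 1 2 9 0 8 4 5 6 7]
After op 5 (cut(10)): [7 3 10 1 2 9 0 8 4 5 6]
After op 6 (cut(10)): [6 7 3 10 1 2 9 0 8 4 5]

Answer: 6 7 3 10 1 2 9 0 8 4 5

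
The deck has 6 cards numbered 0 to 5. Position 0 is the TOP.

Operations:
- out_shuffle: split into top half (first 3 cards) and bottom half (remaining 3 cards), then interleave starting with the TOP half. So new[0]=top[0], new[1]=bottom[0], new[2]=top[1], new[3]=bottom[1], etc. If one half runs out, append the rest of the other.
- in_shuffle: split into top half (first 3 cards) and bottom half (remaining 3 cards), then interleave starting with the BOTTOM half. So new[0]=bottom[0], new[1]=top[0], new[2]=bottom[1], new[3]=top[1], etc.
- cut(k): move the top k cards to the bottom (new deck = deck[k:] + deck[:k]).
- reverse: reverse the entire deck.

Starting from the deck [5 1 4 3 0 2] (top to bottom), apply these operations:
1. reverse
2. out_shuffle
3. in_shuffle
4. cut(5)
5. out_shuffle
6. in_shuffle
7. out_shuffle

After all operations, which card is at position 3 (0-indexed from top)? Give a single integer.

Answer: 5

Derivation:
After op 1 (reverse): [2 0 3 4 1 5]
After op 2 (out_shuffle): [2 4 0 1 3 5]
After op 3 (in_shuffle): [1 2 3 4 5 0]
After op 4 (cut(5)): [0 1 2 3 4 5]
After op 5 (out_shuffle): [0 3 1 4 2 5]
After op 6 (in_shuffle): [4 0 2 3 5 1]
After op 7 (out_shuffle): [4 3 0 5 2 1]
Position 3: card 5.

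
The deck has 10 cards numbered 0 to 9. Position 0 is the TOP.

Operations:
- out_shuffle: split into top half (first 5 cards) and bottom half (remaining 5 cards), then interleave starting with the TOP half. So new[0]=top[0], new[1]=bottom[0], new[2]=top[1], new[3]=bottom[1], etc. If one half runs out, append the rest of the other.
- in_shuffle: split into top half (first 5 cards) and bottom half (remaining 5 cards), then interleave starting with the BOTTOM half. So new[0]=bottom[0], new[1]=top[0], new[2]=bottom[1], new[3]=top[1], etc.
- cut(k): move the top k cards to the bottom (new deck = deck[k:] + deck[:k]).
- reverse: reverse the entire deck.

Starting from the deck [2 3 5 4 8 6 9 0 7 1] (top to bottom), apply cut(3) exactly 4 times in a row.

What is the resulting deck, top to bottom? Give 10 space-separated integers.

Answer: 5 4 8 6 9 0 7 1 2 3

Derivation:
After op 1 (cut(3)): [4 8 6 9 0 7 1 2 3 5]
After op 2 (cut(3)): [9 0 7 1 2 3 5 4 8 6]
After op 3 (cut(3)): [1 2 3 5 4 8 6 9 0 7]
After op 4 (cut(3)): [5 4 8 6 9 0 7 1 2 3]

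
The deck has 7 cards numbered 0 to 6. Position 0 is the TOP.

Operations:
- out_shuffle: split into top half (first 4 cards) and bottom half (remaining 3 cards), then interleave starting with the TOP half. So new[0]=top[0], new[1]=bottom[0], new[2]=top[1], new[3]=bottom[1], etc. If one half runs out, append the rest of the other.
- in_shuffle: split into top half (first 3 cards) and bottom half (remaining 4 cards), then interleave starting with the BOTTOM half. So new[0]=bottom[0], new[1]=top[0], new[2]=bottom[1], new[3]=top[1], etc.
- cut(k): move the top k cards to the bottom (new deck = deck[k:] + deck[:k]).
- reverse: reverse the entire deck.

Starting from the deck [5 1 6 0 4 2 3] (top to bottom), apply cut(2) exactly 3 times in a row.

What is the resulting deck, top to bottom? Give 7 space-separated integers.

After op 1 (cut(2)): [6 0 4 2 3 5 1]
After op 2 (cut(2)): [4 2 3 5 1 6 0]
After op 3 (cut(2)): [3 5 1 6 0 4 2]

Answer: 3 5 1 6 0 4 2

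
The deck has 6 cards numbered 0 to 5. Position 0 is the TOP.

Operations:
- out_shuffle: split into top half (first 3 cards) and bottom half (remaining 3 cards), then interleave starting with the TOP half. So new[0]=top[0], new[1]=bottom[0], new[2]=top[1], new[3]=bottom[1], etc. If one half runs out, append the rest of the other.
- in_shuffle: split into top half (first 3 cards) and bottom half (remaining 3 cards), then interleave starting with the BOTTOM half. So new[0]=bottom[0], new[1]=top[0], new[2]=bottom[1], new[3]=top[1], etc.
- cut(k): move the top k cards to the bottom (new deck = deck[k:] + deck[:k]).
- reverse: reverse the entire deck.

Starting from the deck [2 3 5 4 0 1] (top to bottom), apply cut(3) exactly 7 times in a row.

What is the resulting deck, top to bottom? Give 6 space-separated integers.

After op 1 (cut(3)): [4 0 1 2 3 5]
After op 2 (cut(3)): [2 3 5 4 0 1]
After op 3 (cut(3)): [4 0 1 2 3 5]
After op 4 (cut(3)): [2 3 5 4 0 1]
After op 5 (cut(3)): [4 0 1 2 3 5]
After op 6 (cut(3)): [2 3 5 4 0 1]
After op 7 (cut(3)): [4 0 1 2 3 5]

Answer: 4 0 1 2 3 5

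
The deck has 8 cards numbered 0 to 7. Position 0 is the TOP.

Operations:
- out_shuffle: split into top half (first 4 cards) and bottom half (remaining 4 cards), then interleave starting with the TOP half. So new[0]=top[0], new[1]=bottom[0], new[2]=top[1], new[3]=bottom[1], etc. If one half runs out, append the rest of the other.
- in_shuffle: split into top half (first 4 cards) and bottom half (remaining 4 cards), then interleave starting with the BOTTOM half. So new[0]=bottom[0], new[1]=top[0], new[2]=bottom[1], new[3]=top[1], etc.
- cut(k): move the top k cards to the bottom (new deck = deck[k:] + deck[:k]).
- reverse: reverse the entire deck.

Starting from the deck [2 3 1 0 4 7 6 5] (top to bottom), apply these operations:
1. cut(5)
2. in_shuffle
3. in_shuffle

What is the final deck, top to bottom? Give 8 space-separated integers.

After op 1 (cut(5)): [7 6 5 2 3 1 0 4]
After op 2 (in_shuffle): [3 7 1 6 0 5 4 2]
After op 3 (in_shuffle): [0 3 5 7 4 1 2 6]

Answer: 0 3 5 7 4 1 2 6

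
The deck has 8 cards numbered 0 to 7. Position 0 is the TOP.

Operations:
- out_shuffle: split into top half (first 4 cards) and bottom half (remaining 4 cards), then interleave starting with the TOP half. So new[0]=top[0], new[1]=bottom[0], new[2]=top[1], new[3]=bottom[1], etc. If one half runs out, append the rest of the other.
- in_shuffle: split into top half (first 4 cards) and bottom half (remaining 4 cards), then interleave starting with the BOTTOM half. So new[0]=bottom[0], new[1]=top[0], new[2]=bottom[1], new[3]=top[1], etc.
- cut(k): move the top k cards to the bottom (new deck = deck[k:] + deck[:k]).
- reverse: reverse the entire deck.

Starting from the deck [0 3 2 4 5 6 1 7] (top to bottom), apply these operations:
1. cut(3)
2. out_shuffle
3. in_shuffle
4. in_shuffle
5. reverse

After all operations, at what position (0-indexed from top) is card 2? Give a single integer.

After op 1 (cut(3)): [4 5 6 1 7 0 3 2]
After op 2 (out_shuffle): [4 7 5 0 6 3 1 2]
After op 3 (in_shuffle): [6 4 3 7 1 5 2 0]
After op 4 (in_shuffle): [1 6 5 4 2 3 0 7]
After op 5 (reverse): [7 0 3 2 4 5 6 1]
Card 2 is at position 3.

Answer: 3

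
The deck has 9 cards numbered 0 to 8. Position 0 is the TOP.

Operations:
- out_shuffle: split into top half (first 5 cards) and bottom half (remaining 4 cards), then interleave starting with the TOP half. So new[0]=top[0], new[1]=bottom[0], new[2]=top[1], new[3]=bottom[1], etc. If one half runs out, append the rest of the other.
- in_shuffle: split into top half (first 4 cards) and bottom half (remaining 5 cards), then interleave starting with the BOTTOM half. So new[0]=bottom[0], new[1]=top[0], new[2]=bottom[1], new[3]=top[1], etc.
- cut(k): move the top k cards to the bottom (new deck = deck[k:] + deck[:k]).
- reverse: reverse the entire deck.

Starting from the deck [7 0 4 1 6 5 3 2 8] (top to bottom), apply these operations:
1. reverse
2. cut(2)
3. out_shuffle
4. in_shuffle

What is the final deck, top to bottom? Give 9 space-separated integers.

After op 1 (reverse): [8 2 3 5 6 1 4 0 7]
After op 2 (cut(2)): [3 5 6 1 4 0 7 8 2]
After op 3 (out_shuffle): [3 0 5 7 6 8 1 2 4]
After op 4 (in_shuffle): [6 3 8 0 1 5 2 7 4]

Answer: 6 3 8 0 1 5 2 7 4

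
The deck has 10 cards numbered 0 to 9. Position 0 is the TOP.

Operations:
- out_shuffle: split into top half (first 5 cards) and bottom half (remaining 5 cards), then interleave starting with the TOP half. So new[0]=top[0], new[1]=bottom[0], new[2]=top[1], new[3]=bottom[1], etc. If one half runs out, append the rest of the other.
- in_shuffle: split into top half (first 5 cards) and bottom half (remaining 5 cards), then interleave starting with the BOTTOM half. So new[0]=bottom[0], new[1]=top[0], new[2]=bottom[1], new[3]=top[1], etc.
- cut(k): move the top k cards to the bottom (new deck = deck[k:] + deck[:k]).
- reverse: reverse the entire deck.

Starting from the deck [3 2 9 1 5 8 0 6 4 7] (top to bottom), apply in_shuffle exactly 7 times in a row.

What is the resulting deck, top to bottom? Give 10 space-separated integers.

After op 1 (in_shuffle): [8 3 0 2 6 9 4 1 7 5]
After op 2 (in_shuffle): [9 8 4 3 1 0 7 2 5 6]
After op 3 (in_shuffle): [0 9 7 8 2 4 5 3 6 1]
After op 4 (in_shuffle): [4 0 5 9 3 7 6 8 1 2]
After op 5 (in_shuffle): [7 4 6 0 8 5 1 9 2 3]
After op 6 (in_shuffle): [5 7 1 4 9 6 2 0 3 8]
After op 7 (in_shuffle): [6 5 2 7 0 1 3 4 8 9]

Answer: 6 5 2 7 0 1 3 4 8 9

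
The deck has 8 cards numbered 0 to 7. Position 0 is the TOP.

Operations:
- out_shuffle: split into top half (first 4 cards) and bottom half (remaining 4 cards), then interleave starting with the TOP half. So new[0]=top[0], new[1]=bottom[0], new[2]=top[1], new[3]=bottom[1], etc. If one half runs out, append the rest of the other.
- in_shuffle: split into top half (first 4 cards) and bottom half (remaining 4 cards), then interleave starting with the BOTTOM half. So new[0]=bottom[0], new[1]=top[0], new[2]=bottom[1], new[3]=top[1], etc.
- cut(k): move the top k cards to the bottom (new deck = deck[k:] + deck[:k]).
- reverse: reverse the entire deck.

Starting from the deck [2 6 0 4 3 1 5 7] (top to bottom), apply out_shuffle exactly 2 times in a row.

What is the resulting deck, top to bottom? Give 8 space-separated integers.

Answer: 2 0 3 5 6 4 1 7

Derivation:
After op 1 (out_shuffle): [2 3 6 1 0 5 4 7]
After op 2 (out_shuffle): [2 0 3 5 6 4 1 7]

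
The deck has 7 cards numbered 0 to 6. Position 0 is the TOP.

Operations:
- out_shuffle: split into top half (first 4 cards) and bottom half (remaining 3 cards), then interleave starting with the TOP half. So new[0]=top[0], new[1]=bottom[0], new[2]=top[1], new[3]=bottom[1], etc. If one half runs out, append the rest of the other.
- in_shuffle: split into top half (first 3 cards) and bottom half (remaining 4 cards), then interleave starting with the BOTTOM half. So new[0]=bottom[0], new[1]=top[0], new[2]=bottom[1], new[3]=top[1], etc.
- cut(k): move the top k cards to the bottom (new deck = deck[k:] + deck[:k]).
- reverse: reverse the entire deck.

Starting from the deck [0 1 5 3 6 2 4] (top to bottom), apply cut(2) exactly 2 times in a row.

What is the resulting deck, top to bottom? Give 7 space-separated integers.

Answer: 6 2 4 0 1 5 3

Derivation:
After op 1 (cut(2)): [5 3 6 2 4 0 1]
After op 2 (cut(2)): [6 2 4 0 1 5 3]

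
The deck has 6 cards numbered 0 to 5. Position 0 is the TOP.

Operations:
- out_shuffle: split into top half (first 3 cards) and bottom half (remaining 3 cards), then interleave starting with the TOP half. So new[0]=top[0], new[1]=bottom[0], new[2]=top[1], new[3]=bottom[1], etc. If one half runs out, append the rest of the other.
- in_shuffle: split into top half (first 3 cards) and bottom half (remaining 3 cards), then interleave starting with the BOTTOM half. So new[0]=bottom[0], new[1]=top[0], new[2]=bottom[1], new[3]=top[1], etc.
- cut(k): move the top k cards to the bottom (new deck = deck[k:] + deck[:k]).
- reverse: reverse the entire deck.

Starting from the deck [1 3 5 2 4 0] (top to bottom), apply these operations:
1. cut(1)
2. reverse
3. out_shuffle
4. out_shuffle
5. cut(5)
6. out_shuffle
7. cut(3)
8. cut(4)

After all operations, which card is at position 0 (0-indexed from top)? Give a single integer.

Answer: 2

Derivation:
After op 1 (cut(1)): [3 5 2 4 0 1]
After op 2 (reverse): [1 0 4 2 5 3]
After op 3 (out_shuffle): [1 2 0 5 4 3]
After op 4 (out_shuffle): [1 5 2 4 0 3]
After op 5 (cut(5)): [3 1 5 2 4 0]
After op 6 (out_shuffle): [3 2 1 4 5 0]
After op 7 (cut(3)): [4 5 0 3 2 1]
After op 8 (cut(4)): [2 1 4 5 0 3]
Position 0: card 2.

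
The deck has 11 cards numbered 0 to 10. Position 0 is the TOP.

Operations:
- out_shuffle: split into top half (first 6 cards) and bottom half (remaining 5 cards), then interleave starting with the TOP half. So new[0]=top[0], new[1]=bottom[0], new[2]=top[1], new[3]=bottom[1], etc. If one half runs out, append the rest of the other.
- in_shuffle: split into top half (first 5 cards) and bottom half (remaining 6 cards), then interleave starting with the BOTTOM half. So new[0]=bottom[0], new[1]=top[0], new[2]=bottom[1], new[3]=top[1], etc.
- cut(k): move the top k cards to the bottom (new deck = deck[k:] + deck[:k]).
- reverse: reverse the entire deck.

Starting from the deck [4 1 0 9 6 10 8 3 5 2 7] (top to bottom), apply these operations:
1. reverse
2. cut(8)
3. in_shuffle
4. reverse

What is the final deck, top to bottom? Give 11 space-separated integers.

After op 1 (reverse): [7 2 5 3 8 10 6 9 0 1 4]
After op 2 (cut(8)): [0 1 4 7 2 5 3 8 10 6 9]
After op 3 (in_shuffle): [5 0 3 1 8 4 10 7 6 2 9]
After op 4 (reverse): [9 2 6 7 10 4 8 1 3 0 5]

Answer: 9 2 6 7 10 4 8 1 3 0 5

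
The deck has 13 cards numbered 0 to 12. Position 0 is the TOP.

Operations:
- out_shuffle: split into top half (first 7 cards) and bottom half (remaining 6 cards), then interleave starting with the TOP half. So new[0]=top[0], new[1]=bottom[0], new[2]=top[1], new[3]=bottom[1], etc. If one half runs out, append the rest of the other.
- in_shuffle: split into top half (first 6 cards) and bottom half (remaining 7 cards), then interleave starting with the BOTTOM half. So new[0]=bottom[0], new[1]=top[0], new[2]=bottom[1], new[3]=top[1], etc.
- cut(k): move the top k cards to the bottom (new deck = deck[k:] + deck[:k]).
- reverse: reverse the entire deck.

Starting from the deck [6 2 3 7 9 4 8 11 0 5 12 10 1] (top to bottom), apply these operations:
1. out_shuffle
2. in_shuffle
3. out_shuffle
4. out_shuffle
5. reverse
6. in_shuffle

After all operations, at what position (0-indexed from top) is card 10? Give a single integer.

Answer: 3

Derivation:
After op 1 (out_shuffle): [6 11 2 0 3 5 7 12 9 10 4 1 8]
After op 2 (in_shuffle): [7 6 12 11 9 2 10 0 4 3 1 5 8]
After op 3 (out_shuffle): [7 0 6 4 12 3 11 1 9 5 2 8 10]
After op 4 (out_shuffle): [7 1 0 9 6 5 4 2 12 8 3 10 11]
After op 5 (reverse): [11 10 3 8 12 2 4 5 6 9 0 1 7]
After op 6 (in_shuffle): [4 11 5 10 6 3 9 8 0 12 1 2 7]
Card 10 is at position 3.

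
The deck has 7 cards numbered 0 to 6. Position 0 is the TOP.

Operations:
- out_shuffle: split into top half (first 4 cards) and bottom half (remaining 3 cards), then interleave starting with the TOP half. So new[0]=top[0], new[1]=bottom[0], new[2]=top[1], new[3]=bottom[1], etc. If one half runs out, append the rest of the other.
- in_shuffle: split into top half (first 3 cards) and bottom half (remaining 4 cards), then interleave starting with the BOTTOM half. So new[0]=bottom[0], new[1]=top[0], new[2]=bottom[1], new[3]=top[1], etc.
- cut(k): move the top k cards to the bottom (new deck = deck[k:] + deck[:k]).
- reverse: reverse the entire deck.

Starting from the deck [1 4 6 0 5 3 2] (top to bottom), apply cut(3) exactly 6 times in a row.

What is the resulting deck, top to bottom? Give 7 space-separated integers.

After op 1 (cut(3)): [0 5 3 2 1 4 6]
After op 2 (cut(3)): [2 1 4 6 0 5 3]
After op 3 (cut(3)): [6 0 5 3 2 1 4]
After op 4 (cut(3)): [3 2 1 4 6 0 5]
After op 5 (cut(3)): [4 6 0 5 3 2 1]
After op 6 (cut(3)): [5 3 2 1 4 6 0]

Answer: 5 3 2 1 4 6 0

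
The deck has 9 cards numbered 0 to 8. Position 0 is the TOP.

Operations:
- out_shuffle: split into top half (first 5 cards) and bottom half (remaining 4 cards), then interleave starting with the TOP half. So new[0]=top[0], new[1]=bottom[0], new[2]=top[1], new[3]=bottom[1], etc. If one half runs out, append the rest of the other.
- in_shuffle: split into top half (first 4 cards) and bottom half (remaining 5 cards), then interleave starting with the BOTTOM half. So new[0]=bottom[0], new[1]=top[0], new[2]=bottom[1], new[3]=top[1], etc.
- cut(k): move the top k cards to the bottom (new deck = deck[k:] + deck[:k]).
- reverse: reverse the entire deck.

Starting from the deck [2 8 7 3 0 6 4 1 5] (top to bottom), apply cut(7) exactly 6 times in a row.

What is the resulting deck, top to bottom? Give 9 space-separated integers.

After op 1 (cut(7)): [1 5 2 8 7 3 0 6 4]
After op 2 (cut(7)): [6 4 1 5 2 8 7 3 0]
After op 3 (cut(7)): [3 0 6 4 1 5 2 8 7]
After op 4 (cut(7)): [8 7 3 0 6 4 1 5 2]
After op 5 (cut(7)): [5 2 8 7 3 0 6 4 1]
After op 6 (cut(7)): [4 1 5 2 8 7 3 0 6]

Answer: 4 1 5 2 8 7 3 0 6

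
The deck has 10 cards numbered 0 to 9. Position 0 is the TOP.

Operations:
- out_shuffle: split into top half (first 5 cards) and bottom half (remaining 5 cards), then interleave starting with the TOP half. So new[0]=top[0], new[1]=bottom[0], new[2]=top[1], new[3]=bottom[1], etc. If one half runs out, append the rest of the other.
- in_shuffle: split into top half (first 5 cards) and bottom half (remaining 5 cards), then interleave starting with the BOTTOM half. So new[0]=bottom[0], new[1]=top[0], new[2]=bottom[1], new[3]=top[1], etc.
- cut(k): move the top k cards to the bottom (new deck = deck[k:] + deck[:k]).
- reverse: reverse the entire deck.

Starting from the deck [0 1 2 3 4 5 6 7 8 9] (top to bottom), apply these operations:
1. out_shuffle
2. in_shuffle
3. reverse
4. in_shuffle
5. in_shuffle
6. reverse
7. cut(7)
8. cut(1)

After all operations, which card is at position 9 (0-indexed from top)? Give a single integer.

After op 1 (out_shuffle): [0 5 1 6 2 7 3 8 4 9]
After op 2 (in_shuffle): [7 0 3 5 8 1 4 6 9 2]
After op 3 (reverse): [2 9 6 4 1 8 5 3 0 7]
After op 4 (in_shuffle): [8 2 5 9 3 6 0 4 7 1]
After op 5 (in_shuffle): [6 8 0 2 4 5 7 9 1 3]
After op 6 (reverse): [3 1 9 7 5 4 2 0 8 6]
After op 7 (cut(7)): [0 8 6 3 1 9 7 5 4 2]
After op 8 (cut(1)): [8 6 3 1 9 7 5 4 2 0]
Position 9: card 0.

Answer: 0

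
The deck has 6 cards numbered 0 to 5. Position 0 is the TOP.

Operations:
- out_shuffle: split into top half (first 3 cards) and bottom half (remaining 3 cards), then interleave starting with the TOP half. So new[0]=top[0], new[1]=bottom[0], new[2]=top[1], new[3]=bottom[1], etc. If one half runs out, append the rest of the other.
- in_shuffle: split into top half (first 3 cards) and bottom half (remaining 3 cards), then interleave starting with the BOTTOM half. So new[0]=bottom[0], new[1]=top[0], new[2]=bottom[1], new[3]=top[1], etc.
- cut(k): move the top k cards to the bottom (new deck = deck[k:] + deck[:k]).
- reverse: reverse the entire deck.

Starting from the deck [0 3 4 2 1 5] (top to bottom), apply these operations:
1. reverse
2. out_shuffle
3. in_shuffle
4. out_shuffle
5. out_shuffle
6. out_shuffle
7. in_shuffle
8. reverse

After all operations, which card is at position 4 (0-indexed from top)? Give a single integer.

Answer: 3

Derivation:
After op 1 (reverse): [5 1 2 4 3 0]
After op 2 (out_shuffle): [5 4 1 3 2 0]
After op 3 (in_shuffle): [3 5 2 4 0 1]
After op 4 (out_shuffle): [3 4 5 0 2 1]
After op 5 (out_shuffle): [3 0 4 2 5 1]
After op 6 (out_shuffle): [3 2 0 5 4 1]
After op 7 (in_shuffle): [5 3 4 2 1 0]
After op 8 (reverse): [0 1 2 4 3 5]
Position 4: card 3.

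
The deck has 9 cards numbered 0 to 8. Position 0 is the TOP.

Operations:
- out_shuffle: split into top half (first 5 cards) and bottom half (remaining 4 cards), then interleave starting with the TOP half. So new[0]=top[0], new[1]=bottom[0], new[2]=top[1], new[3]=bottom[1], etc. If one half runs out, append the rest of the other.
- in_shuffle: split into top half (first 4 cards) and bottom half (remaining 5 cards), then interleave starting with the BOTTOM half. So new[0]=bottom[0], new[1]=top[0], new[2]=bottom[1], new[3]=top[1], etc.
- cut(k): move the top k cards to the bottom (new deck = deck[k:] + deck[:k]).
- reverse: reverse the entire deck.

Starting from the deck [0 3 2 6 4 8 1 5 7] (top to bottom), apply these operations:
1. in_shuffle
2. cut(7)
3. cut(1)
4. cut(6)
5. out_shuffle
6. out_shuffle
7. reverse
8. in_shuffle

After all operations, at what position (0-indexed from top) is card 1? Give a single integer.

After op 1 (in_shuffle): [4 0 8 3 1 2 5 6 7]
After op 2 (cut(7)): [6 7 4 0 8 3 1 2 5]
After op 3 (cut(1)): [7 4 0 8 3 1 2 5 6]
After op 4 (cut(6)): [2 5 6 7 4 0 8 3 1]
After op 5 (out_shuffle): [2 0 5 8 6 3 7 1 4]
After op 6 (out_shuffle): [2 3 0 7 5 1 8 4 6]
After op 7 (reverse): [6 4 8 1 5 7 0 3 2]
After op 8 (in_shuffle): [5 6 7 4 0 8 3 1 2]
Card 1 is at position 7.

Answer: 7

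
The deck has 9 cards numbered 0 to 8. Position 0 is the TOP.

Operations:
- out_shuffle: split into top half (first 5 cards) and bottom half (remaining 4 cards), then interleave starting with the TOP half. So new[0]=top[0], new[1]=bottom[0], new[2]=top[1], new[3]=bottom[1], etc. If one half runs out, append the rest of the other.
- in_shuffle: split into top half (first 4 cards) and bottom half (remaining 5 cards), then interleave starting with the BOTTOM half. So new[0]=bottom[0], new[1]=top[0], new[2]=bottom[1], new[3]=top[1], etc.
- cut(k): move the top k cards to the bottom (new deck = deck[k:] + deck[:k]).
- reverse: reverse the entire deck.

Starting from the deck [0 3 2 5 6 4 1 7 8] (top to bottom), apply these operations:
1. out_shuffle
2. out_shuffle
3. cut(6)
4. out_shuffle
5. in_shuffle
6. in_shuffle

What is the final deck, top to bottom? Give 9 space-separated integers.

Answer: 0 2 6 1 8 3 5 4 7

Derivation:
After op 1 (out_shuffle): [0 4 3 1 2 7 5 8 6]
After op 2 (out_shuffle): [0 7 4 5 3 8 1 6 2]
After op 3 (cut(6)): [1 6 2 0 7 4 5 3 8]
After op 4 (out_shuffle): [1 4 6 5 2 3 0 8 7]
After op 5 (in_shuffle): [2 1 3 4 0 6 8 5 7]
After op 6 (in_shuffle): [0 2 6 1 8 3 5 4 7]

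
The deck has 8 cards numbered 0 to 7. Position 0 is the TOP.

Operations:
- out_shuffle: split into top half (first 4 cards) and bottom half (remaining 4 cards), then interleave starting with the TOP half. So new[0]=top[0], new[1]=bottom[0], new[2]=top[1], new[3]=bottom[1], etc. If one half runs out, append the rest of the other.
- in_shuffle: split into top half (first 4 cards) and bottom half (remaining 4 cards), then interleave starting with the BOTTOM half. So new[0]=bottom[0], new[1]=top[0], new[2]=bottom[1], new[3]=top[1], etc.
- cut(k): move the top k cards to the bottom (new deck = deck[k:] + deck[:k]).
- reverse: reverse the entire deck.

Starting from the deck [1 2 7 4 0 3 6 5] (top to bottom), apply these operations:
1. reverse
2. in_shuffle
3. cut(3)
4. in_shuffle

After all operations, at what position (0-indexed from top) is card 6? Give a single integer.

Answer: 1

Derivation:
After op 1 (reverse): [5 6 3 0 4 7 2 1]
After op 2 (in_shuffle): [4 5 7 6 2 3 1 0]
After op 3 (cut(3)): [6 2 3 1 0 4 5 7]
After op 4 (in_shuffle): [0 6 4 2 5 3 7 1]
Card 6 is at position 1.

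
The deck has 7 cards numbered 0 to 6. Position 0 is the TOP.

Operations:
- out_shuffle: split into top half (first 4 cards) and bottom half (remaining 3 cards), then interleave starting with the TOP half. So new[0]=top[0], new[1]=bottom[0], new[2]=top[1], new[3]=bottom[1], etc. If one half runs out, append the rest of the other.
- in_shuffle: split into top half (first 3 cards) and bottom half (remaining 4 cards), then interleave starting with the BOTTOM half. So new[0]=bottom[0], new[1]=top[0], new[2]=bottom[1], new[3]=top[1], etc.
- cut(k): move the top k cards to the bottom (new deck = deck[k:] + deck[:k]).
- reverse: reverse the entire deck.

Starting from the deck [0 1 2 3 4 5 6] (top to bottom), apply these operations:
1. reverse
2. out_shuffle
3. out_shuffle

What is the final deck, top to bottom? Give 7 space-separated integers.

Answer: 6 4 2 0 5 3 1

Derivation:
After op 1 (reverse): [6 5 4 3 2 1 0]
After op 2 (out_shuffle): [6 2 5 1 4 0 3]
After op 3 (out_shuffle): [6 4 2 0 5 3 1]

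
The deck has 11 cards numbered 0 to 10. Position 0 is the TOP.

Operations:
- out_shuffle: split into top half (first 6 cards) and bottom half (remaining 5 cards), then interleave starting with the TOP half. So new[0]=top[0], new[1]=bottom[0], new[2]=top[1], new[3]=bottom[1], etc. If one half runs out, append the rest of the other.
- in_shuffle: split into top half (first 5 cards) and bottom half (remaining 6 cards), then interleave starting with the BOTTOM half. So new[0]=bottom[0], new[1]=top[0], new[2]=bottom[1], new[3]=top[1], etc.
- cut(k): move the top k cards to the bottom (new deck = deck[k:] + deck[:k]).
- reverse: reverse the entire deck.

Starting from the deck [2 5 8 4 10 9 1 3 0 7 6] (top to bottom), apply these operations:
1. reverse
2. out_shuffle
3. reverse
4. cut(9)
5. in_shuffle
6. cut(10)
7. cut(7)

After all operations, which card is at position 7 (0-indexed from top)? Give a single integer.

After op 1 (reverse): [6 7 0 3 1 9 10 4 8 5 2]
After op 2 (out_shuffle): [6 10 7 4 0 8 3 5 1 2 9]
After op 3 (reverse): [9 2 1 5 3 8 0 4 7 10 6]
After op 4 (cut(9)): [10 6 9 2 1 5 3 8 0 4 7]
After op 5 (in_shuffle): [5 10 3 6 8 9 0 2 4 1 7]
After op 6 (cut(10)): [7 5 10 3 6 8 9 0 2 4 1]
After op 7 (cut(7)): [0 2 4 1 7 5 10 3 6 8 9]
Position 7: card 3.

Answer: 3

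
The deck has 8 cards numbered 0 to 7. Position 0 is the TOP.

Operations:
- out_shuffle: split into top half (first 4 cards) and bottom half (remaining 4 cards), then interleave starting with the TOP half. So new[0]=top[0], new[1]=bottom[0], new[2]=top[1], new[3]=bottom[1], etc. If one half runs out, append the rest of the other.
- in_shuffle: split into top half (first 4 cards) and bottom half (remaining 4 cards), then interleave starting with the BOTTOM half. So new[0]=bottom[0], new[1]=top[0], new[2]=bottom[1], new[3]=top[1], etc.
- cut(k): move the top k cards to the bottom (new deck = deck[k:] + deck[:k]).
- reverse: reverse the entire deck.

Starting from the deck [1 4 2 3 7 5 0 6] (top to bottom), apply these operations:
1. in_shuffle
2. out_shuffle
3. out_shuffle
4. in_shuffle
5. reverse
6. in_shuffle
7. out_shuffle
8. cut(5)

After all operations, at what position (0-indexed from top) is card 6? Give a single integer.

Answer: 5

Derivation:
After op 1 (in_shuffle): [7 1 5 4 0 2 6 3]
After op 2 (out_shuffle): [7 0 1 2 5 6 4 3]
After op 3 (out_shuffle): [7 5 0 6 1 4 2 3]
After op 4 (in_shuffle): [1 7 4 5 2 0 3 6]
After op 5 (reverse): [6 3 0 2 5 4 7 1]
After op 6 (in_shuffle): [5 6 4 3 7 0 1 2]
After op 7 (out_shuffle): [5 7 6 0 4 1 3 2]
After op 8 (cut(5)): [1 3 2 5 7 6 0 4]
Card 6 is at position 5.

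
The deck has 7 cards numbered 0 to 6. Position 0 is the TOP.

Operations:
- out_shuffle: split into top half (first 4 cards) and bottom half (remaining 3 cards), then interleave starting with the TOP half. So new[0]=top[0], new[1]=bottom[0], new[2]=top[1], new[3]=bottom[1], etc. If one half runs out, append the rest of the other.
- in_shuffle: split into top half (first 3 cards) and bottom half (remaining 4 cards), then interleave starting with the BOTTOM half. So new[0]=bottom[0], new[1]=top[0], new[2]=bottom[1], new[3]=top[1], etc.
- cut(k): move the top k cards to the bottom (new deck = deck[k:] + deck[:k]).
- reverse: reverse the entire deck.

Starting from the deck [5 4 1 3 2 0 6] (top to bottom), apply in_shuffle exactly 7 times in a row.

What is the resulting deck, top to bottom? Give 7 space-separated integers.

After op 1 (in_shuffle): [3 5 2 4 0 1 6]
After op 2 (in_shuffle): [4 3 0 5 1 2 6]
After op 3 (in_shuffle): [5 4 1 3 2 0 6]
After op 4 (in_shuffle): [3 5 2 4 0 1 6]
After op 5 (in_shuffle): [4 3 0 5 1 2 6]
After op 6 (in_shuffle): [5 4 1 3 2 0 6]
After op 7 (in_shuffle): [3 5 2 4 0 1 6]

Answer: 3 5 2 4 0 1 6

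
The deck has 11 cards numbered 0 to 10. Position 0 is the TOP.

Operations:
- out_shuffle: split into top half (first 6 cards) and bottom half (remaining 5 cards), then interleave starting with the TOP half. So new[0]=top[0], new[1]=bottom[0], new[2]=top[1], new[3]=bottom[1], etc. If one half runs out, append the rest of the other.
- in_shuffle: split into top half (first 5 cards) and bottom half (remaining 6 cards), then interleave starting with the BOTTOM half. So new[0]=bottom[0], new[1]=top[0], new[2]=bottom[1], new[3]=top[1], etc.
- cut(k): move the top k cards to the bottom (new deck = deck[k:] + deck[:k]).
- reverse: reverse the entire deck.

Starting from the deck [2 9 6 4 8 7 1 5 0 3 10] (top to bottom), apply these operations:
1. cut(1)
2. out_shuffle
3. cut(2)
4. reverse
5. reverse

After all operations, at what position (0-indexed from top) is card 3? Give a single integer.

Answer: 3

Derivation:
After op 1 (cut(1)): [9 6 4 8 7 1 5 0 3 10 2]
After op 2 (out_shuffle): [9 5 6 0 4 3 8 10 7 2 1]
After op 3 (cut(2)): [6 0 4 3 8 10 7 2 1 9 5]
After op 4 (reverse): [5 9 1 2 7 10 8 3 4 0 6]
After op 5 (reverse): [6 0 4 3 8 10 7 2 1 9 5]
Card 3 is at position 3.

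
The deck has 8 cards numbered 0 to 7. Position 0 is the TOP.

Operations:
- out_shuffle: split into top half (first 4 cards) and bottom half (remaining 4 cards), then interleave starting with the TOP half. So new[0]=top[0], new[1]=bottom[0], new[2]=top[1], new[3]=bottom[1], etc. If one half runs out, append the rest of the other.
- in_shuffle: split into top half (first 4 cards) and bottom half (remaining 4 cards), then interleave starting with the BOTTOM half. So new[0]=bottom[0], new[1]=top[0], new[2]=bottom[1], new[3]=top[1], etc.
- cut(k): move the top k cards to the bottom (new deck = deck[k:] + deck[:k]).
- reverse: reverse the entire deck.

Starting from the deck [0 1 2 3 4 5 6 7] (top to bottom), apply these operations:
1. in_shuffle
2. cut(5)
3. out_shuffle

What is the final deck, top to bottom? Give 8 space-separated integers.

Answer: 2 0 7 5 3 1 4 6

Derivation:
After op 1 (in_shuffle): [4 0 5 1 6 2 7 3]
After op 2 (cut(5)): [2 7 3 4 0 5 1 6]
After op 3 (out_shuffle): [2 0 7 5 3 1 4 6]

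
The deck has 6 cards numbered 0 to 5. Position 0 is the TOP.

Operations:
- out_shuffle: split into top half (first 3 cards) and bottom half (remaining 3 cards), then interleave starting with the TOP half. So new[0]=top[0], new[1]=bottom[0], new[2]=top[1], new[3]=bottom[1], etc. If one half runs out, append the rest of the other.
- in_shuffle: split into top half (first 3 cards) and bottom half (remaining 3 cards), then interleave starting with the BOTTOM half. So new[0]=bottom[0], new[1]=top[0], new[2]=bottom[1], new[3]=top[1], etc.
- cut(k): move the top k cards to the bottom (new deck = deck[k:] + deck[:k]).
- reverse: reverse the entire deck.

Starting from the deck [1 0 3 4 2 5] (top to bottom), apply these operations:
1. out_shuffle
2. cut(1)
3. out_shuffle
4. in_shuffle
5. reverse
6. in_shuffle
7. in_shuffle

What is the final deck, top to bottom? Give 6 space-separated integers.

After op 1 (out_shuffle): [1 4 0 2 3 5]
After op 2 (cut(1)): [4 0 2 3 5 1]
After op 3 (out_shuffle): [4 3 0 5 2 1]
After op 4 (in_shuffle): [5 4 2 3 1 0]
After op 5 (reverse): [0 1 3 2 4 5]
After op 6 (in_shuffle): [2 0 4 1 5 3]
After op 7 (in_shuffle): [1 2 5 0 3 4]

Answer: 1 2 5 0 3 4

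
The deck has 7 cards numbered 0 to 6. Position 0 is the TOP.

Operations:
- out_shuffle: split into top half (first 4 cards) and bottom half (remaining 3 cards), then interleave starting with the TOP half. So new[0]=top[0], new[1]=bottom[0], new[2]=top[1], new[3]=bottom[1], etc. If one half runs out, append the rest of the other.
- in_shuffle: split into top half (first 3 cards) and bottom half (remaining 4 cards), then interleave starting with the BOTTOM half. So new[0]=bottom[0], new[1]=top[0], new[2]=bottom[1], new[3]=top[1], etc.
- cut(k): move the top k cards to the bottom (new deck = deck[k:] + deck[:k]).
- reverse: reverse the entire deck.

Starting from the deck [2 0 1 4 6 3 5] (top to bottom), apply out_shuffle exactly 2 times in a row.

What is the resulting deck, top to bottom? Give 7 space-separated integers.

After op 1 (out_shuffle): [2 6 0 3 1 5 4]
After op 2 (out_shuffle): [2 1 6 5 0 4 3]

Answer: 2 1 6 5 0 4 3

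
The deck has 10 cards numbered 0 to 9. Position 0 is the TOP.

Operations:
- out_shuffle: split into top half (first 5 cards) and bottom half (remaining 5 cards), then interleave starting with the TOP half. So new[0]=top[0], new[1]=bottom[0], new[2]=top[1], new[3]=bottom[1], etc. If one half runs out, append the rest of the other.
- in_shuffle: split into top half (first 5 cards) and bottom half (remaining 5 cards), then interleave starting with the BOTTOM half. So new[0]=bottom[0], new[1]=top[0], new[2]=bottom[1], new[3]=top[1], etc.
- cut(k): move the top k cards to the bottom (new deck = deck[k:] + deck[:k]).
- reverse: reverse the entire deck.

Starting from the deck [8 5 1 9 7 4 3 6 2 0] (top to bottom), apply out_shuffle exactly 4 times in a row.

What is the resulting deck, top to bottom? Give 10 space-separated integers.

Answer: 8 7 2 9 6 1 3 5 4 0

Derivation:
After op 1 (out_shuffle): [8 4 5 3 1 6 9 2 7 0]
After op 2 (out_shuffle): [8 6 4 9 5 2 3 7 1 0]
After op 3 (out_shuffle): [8 2 6 3 4 7 9 1 5 0]
After op 4 (out_shuffle): [8 7 2 9 6 1 3 5 4 0]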